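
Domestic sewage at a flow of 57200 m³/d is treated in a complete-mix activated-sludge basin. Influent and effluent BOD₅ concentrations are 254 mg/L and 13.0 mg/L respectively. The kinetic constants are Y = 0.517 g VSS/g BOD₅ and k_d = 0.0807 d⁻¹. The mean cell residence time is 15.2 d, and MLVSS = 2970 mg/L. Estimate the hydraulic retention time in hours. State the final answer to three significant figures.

τ ≈ 6.87 h

Rearranging the biomass balance for a CMAS with decay, V = Y·Q·ΔS·θ_c / [X·(1+k_d θ_c)] = 0.517 × 57200 × (254 − 13.0) × 15.2 / [2970 × (1 + 0.0807 × 15.2)] = 1.08×10^8 / 6613 = 16381 m³.
HRT = V/Q = 16381 m³ / 57200 m³·d⁻¹ = 0.2864 d × 24 = 6.873 h.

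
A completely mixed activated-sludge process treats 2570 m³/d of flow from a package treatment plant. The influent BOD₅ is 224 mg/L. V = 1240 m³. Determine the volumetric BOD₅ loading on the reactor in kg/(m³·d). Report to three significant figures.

L_v ≈ 0.464 kg BOD₅/(m³·d)

Applied BOD₅ load per unit volume = Q·S₀/V = (2570 × 224/1000)/1240 = 0.4643 kg BOD₅·m⁻³·d⁻¹.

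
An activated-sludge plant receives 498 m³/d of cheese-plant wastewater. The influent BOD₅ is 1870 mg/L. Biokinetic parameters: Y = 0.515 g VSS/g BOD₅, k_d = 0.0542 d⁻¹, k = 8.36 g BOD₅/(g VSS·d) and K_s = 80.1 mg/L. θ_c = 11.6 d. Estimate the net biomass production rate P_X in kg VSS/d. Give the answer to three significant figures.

For a completely mixed reactor with recycle the Lawrence–McCarty relation gives S = K_s·(1 + k_d·θ_c) / [θ_c·(Y·k − k_d) − 1] = 80.1 × (1 + 0.0542 × 11.6) / [11.6 × (0.515 × 8.36 − 0.0542) − 1] = 130.5 / 48.31 = 2.700 mg/L.
Observed yield with endogenous decay: Y_obs = Y / (1 + k_d·θ_c) = 0.515 / (1 + 0.0542 × 11.6) = 0.515 / 1.629 = 0.3162 g VSS/g BOD₅.
Mass of BOD₅ removed per day: Q(S₀ − S) = 498 × 1867 g/m³ = 929.9 kg/d.
Net biomass production P_X = Y_obs × Q·(S₀ − S) = 0.3162 × 929.9 = 294.0 kg VSS/d.

P_X ≈ 294 kg VSS/d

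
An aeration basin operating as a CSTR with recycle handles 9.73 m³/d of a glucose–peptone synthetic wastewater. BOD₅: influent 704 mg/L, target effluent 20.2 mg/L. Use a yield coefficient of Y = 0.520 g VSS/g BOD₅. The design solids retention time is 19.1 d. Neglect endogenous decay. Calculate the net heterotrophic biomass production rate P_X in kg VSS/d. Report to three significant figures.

No decay correction is needed, so Y_obs = Y = 0.520.
Q·(S₀ − S) = 9.73 × (704 − 20.2) × 10⁻³ = 6.653 kg/d removed.
Biomass produced: P_X = Y_obs·Q·ΔS = 0.5200 × 6.653 ≈ 3.460 kg VSS/d.

P_X ≈ 3.46 kg VSS/d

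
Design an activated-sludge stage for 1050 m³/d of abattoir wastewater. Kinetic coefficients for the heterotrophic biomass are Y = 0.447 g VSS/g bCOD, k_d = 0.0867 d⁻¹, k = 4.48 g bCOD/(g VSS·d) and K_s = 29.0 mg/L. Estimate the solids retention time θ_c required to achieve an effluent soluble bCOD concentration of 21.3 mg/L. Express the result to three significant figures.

θ_c ≈ 1.31 d

At the target effluent, Y k S/(K_s+S) = 0.447×4.48×21.3/50.30 = 0.8480 d⁻¹.
θ_c = 1/(μ − k_d) = 1/(0.8480 − 0.0867) = 1/0.7613 = 1.314 d.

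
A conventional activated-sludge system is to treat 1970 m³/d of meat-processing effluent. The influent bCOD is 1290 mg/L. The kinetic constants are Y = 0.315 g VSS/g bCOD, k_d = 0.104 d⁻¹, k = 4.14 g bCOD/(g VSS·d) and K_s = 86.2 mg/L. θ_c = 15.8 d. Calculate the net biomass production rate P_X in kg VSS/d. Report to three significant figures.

Effluent substrate depends only on kinetics and SRT: S = K_s(1 + k_d θ_c) / [θ_c(Yk − k_d) − 1] = 86.2 × (1 + 0.104 × 15.8) / [15.8 × (0.315 × 4.14 − 0.104) − 1] = 227.8 / 17.96 = 12.69 mg/L.
Correct the yield for decay: Y_obs = Y/(1 + k_d θ_c) = 0.315 / (1 + 0.104 × 15.8) = 0.315 / 2.643 = 0.1192.
ΔS = 1290 − 12.7 = 1277 mg/L, so the substrate removal rate is 1970 × 1277/1000 = 2516 kg bCOD/d.
P_X = Y_obs · Q(S₀ − S) = 0.1192 × 2516 = 299.9 kg VSS/d.

P_X ≈ 300 kg VSS/d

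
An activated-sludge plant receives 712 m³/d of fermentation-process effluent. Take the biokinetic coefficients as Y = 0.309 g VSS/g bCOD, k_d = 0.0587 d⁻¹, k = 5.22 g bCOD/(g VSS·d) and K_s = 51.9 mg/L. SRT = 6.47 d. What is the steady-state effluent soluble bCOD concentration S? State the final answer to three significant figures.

From the Monod/SRT balance for a CMAS, S = K_s·(1+k_d θ_c)/[θ_c·(Y k − k_d) − 1] = 51.9 × (1 + 0.0587 × 6.47) / [6.47 × (0.309 × 5.22 − 0.0587) − 1] = 71.61 / 9.056 = 7.907 mg/L.

S ≈ 7.91 mg/L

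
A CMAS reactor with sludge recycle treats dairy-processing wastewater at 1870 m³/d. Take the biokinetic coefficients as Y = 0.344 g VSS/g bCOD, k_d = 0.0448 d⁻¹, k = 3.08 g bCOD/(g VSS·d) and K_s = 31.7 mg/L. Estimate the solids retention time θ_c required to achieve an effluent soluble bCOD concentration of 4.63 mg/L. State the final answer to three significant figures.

θ_c ≈ 11.1 d

Specific growth rate at S = 4.63 mg/L: μ = YkS/(K_s+S) = 0.344·3.08·4.63/(31.7+4.63) = 0.1350 d⁻¹.
θ_c = 1/(μ − k_d) = 1/(0.1350 − 0.0448) = 1/0.09023 = 11.08 d.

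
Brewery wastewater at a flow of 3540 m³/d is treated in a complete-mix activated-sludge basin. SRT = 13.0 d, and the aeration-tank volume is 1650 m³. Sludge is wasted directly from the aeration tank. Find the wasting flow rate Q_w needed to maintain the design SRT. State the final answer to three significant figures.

Q_w ≈ 127 m³/d

Wasting from the aeration tank: Q_w = V / θ_c = 1650 / 13.0 = 126.9 m³/d.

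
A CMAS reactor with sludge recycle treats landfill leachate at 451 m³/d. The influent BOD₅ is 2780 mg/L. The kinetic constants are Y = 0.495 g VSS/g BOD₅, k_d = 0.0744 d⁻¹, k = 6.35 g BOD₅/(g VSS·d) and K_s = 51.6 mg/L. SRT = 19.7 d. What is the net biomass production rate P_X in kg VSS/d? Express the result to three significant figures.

P_X ≈ 252 kg VSS/d

From the Monod/SRT balance for a CMAS, S = K_s·(1+k_d θ_c)/[θ_c·(Y k − k_d) − 1] = 51.6 × (1 + 0.0744 × 19.7) / [19.7 × (0.495 × 6.35 − 0.0744) − 1] = 127.2 / 59.46 = 2.140 mg/L.
Observed yield with endogenous decay: Y_obs = Y / (1 + k_d·θ_c) = 0.495 / (1 + 0.0744 × 19.7) = 0.495 / 2.466 = 0.2008 g VSS/g BOD₅.
Q·(S₀ − S) = 451 × (2780 − 2.14) × 10⁻³ = 1253 kg/d removed.
P_X = Y_obs · Q(S₀ − S) = 0.2008 × 1253 = 251.5 kg VSS/d.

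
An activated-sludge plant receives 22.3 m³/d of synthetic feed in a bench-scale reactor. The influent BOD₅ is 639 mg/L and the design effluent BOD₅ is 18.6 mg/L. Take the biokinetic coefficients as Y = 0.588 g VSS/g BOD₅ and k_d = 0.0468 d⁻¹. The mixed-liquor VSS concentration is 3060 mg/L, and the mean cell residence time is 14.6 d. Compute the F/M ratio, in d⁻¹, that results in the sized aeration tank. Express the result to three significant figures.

F/M ≈ 0.202 d⁻¹

From the SRT design equation V = Y Q (S₀−S) θ_c / [X (1 + k_d θ_c)] = 0.588 × 22.3 × (639 − 18.6) × 14.6 / [3060 × (1 + 0.0468 × 14.6)] = 1.19×10^5 / 5151 = 23.06 m³.
F/M = applied load / biomass = Q·S₀/(V·X) = 22.3 × 639 / (23.06 × 3060) = 0.2020 d⁻¹.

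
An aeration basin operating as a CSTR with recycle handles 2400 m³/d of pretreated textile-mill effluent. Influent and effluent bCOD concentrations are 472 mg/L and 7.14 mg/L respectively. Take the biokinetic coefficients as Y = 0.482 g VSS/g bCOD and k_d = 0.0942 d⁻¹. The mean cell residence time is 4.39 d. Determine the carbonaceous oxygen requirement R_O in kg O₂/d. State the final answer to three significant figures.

Observed yield with endogenous decay: Y_obs = Y / (1 + k_d·θ_c) = 0.482 / (1 + 0.0942 × 4.39) = 0.482 / 1.414 = 0.3410 g VSS/g bCOD.
ΔS = 472 − 7.14 = 464.9 mg/L, so the substrate removal rate is 2400 × 464.9/1000 = 1116 kg bCOD/d.
Biomass synthesised: P_X = Y_obs × 1116 = 380.4 kg VSS/d.
R_O = Q·ΔS − 1.42 P_X = 1116 − 540.2 = 575.5 kg O₂/d.

R_O ≈ 575 kg O₂/d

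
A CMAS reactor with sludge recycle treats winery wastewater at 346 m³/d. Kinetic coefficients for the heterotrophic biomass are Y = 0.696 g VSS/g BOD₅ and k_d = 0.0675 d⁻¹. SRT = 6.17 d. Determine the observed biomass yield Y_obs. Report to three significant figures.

Y_obs ≈ 0.491 g VSS/g BOD₅

Correct the yield for decay: Y_obs = Y/(1 + k_d θ_c) = 0.696 / (1 + 0.0675 × 6.17) = 0.696 / 1.416 = 0.4914.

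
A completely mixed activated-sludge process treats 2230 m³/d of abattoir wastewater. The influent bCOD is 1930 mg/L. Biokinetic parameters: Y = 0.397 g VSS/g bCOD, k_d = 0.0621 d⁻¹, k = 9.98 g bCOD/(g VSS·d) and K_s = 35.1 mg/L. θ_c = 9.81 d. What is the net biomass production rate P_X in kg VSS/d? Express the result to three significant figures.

From the Monod/SRT balance for a CMAS, S = K_s·(1+k_d θ_c)/[θ_c·(Y k − k_d) − 1] = 35.1 × (1 + 0.0621 × 9.81) / [9.81 × (0.397 × 9.98 − 0.0621) − 1] = 56.48 / 37.26 = 1.516 mg/L.
Observed yield with endogenous decay: Y_obs = Y / (1 + k_d·θ_c) = 0.397 / (1 + 0.0621 × 9.81) = 0.397 / 1.609 = 0.2467 g VSS/g bCOD.
Q·(S₀ − S) = 2230 × (1930 − 1.52) × 10⁻³ = 4301 kg/d removed.
P_X = Y_obs · Q(S₀ − S) = 0.2467 × 4301 = 1061 kg VSS/d.

P_X ≈ 1060 kg VSS/d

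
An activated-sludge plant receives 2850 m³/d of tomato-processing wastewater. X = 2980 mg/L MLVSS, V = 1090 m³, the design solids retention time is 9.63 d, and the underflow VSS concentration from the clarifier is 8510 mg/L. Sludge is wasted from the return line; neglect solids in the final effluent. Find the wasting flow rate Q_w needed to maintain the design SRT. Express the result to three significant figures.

Q_w = (V·X)/(θ_c X_r) = 1090 × 2980 / (9.63 × 8510) = 39.64 m³/d.

Q_w ≈ 39.6 m³/d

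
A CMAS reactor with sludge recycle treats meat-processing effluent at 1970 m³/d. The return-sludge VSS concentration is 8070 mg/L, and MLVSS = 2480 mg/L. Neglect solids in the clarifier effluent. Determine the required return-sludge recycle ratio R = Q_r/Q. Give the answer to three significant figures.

R ≈ 0.444

R = Q_r/Q = X/(X_r − X) = 2480 / (8070 − 2480) = 0.4436.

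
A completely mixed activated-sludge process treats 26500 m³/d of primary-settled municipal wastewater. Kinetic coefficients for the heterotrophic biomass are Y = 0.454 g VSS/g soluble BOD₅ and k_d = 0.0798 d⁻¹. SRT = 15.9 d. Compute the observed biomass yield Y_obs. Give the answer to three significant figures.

Y_obs ≈ 0.200 g VSS/g soluble BOD₅

Observed yield with endogenous decay: Y_obs = Y / (1 + k_d·θ_c) = 0.454 / (1 + 0.0798 × 15.9) = 0.454 / 2.269 = 0.2001 g VSS/g soluble BOD₅.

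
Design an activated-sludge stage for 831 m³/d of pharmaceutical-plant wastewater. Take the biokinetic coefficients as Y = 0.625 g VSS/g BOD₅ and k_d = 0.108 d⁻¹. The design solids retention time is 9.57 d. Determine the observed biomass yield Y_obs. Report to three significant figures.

Observed yield with endogenous decay: Y_obs = Y / (1 + k_d·θ_c) = 0.625 / (1 + 0.108 × 9.57) = 0.625 / 2.034 = 0.3073 g VSS/g BOD₅.

Y_obs ≈ 0.307 g VSS/g BOD₅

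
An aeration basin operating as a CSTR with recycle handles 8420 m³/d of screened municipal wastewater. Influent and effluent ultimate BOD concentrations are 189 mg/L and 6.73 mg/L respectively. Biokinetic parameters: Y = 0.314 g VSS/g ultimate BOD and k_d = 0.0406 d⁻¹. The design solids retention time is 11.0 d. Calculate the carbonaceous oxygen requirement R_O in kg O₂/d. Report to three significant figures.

R_O ≈ 1060 kg O₂/d

Y_obs = Y / (1 + k_d θ_c) = 0.314 / (1 + 0.0406 × 11.0) = 0.314 / 1.447 = 0.2171.
Mass of ultimate BOD removed per day: Q(S₀ − S) = 8420 × 182.3 g/m³ = 1535 kg/d.
Net sludge production P_X = 0.2171 × 1535 = 333.1 kg VSS/d.
R_O = Q·ΔS − 1.42 P_X = 1535 − 473.0 = 1062 kg O₂/d.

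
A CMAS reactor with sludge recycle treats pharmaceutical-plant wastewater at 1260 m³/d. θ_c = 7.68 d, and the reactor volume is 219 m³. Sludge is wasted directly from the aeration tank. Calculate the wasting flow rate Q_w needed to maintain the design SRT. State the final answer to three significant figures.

Q_w ≈ 28.5 m³/d

For wasting at MLVSS concentration, Q_w = V/θ_c = 219.0/7.68 = 28.52 m³/d.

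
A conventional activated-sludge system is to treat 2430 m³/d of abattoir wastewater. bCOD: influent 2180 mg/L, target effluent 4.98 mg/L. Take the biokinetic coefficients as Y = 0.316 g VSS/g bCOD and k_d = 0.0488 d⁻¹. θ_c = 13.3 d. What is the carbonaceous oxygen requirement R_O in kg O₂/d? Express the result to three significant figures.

R_O ≈ 3850 kg O₂/d

The observed yield is Y_obs = Y/(1 + k_d·θ_c) = 0.316 / (1 + 0.0488 × 13.3) = 0.316 / 1.649 = 0.1916 g VSS per g bCOD removed.
Q·(S₀ − S) = 2430 × (2180 − 4.98) × 10⁻³ = 5285 kg/d removed.
Biomass synthesised: P_X = Y_obs × 5285 = 1013 kg VSS/d.
R_O = Q·(S₀ − S) − 1.42·P_X = 5285 − 1.42 × 1013 = 3847 kg O₂/d.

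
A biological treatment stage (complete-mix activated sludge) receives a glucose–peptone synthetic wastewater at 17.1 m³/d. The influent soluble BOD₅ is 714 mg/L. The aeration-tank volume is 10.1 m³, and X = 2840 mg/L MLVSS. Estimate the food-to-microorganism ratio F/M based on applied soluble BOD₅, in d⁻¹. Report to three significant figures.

F/M ≈ 0.426 d⁻¹

F/M = applied load / biomass = Q·S₀/(V·X) = 17.1 × 714 / (10.10 × 2840) = 0.4257 d⁻¹.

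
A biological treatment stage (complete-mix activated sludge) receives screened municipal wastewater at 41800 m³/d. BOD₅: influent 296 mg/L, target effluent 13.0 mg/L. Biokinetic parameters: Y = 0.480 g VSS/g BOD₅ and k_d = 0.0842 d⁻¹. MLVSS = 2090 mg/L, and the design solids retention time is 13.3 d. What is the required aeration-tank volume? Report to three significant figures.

V ≈ 17000 m³

From the SRT design equation V = Y Q (S₀−S) θ_c / [X (1 + k_d θ_c)] = 0.480 × 41800 × (296 − 13.0) × 13.3 / [2090 × (1 + 0.0842 × 13.3)] = 7.55×10^7 / 4431 = 17045 m³.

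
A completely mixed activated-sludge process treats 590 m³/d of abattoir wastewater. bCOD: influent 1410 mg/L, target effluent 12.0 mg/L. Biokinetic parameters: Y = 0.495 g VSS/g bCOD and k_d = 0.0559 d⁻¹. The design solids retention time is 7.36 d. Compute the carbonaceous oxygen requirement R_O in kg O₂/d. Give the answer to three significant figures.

Observed yield with endogenous decay: Y_obs = Y / (1 + k_d·θ_c) = 0.495 / (1 + 0.0559 × 7.36) = 0.495 / 1.411 = 0.3507 g VSS/g bCOD.
Q·(S₀ − S) = 590 × (1410 − 12.0) × 10⁻³ = 824.8 kg/d removed.
Net sludge production P_X = 0.3507 × 824.8 = 289.3 kg VSS/d.
Carbonaceous O₂ demand = substrate oxidised − cell-mass equivalent = 824.8 − 1.42 × 289.3 = 414.1 kg O₂/d.

R_O ≈ 414 kg O₂/d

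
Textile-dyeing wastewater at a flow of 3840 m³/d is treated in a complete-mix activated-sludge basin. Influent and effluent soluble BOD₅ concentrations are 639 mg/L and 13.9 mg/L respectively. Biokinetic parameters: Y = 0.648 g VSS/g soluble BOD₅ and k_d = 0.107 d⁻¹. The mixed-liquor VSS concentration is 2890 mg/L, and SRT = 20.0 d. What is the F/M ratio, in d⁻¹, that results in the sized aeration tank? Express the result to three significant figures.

F/M ≈ 0.248 d⁻¹

From the SRT design equation V = Y Q (S₀−S) θ_c / [X (1 + k_d θ_c)] = 0.648 × 3840 × (639 − 13.9) × 20.0 / [2890 × (1 + 0.107 × 20.0)] = 3.11×10^7 / 9075 = 3428 m³.
Food-to-microorganism ratio F/M = Q S₀ / (V X) = 3840 × 639 / (3428 × 2890) = 0.2477 d⁻¹.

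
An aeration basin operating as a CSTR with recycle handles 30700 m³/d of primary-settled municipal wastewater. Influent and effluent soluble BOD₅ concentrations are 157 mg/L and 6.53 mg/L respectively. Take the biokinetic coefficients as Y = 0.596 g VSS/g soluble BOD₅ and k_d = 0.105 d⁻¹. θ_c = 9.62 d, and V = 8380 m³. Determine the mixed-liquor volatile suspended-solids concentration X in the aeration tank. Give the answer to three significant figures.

X = Y·Q·ΔS·θ_c / [V·(1 + k_d θ_c)] = 0.596 × 30700 × (157 − 6.53) × 9.62 / [8380 × (1 + 0.105 × 9.62)] = 1572 mg/L.

X ≈ 1570 mg/L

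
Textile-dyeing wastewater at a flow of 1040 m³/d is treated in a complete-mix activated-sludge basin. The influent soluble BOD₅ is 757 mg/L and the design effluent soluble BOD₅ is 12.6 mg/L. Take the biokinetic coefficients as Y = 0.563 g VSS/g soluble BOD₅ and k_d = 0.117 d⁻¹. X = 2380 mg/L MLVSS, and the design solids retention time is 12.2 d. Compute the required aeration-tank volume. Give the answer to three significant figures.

From the SRT design equation V = Y Q (S₀−S) θ_c / [X (1 + k_d θ_c)] = 0.563 × 1040 × (757 − 12.6) × 12.2 / [2380 × (1 + 0.117 × 12.2)] = 5.32×10^6 / 5777 = 920.4 m³.

V ≈ 920 m³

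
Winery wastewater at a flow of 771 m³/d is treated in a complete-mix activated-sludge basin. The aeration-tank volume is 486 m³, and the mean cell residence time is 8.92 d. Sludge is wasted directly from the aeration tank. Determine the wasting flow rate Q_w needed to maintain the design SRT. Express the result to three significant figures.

Q_w ≈ 54.5 m³/d

For wasting at MLVSS concentration, Q_w = V/θ_c = 486.0/8.92 = 54.48 m³/d.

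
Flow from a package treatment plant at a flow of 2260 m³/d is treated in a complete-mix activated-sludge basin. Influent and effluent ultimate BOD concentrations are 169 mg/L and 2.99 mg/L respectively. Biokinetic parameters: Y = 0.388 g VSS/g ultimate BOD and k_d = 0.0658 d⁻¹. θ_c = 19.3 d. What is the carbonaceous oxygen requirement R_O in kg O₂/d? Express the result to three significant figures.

Correct the yield for decay: Y_obs = Y/(1 + k_d θ_c) = 0.388 / (1 + 0.0658 × 19.3) = 0.388 / 2.270 = 0.1709.
Substrate removed = Q·(S₀ − S) = 2260 m³/d × (169 − 2.99) g/m³ = 3.75×10^5 g/d = 375.2 kg/d.
P_X = Y_obs·Q·(S₀ − S) = 0.1709 × 375.2 = 64.13 kg VSS/d.
Carbonaceous O₂ demand = substrate oxidised − cell-mass equivalent = 375.2 − 1.42 × 64.13 = 284.1 kg O₂/d.

R_O ≈ 284 kg O₂/d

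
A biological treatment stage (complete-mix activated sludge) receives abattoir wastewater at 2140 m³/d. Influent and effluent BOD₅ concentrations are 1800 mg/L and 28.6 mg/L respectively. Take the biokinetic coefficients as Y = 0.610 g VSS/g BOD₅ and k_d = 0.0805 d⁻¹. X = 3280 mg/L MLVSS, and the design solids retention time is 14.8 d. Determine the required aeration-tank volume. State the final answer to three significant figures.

V ≈ 4760 m³

Rearranging the biomass balance for a CMAS with decay, V = Y·Q·ΔS·θ_c / [X·(1+k_d θ_c)] = 0.610 × 2140 × (1800 − 28.6) × 14.8 / [3280 × (1 + 0.0805 × 14.8)] = 3.42×10^7 / 7188 = 4761 m³.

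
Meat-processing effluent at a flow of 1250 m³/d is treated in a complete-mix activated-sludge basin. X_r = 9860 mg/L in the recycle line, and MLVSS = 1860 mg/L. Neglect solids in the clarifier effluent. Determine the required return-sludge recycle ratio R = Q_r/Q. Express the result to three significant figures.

R = Q_r/Q = X/(X_r − X) = 1860 / (9860 − 1860) = 0.2325.

R ≈ 0.233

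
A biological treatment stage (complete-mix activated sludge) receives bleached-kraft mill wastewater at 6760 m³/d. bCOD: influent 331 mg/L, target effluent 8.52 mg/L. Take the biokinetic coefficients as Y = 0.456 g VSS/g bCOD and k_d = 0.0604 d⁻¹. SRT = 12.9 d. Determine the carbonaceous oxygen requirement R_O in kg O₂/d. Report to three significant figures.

Y_obs = Y / (1 + k_d θ_c) = 0.456 / (1 + 0.0604 × 12.9) = 0.456 / 1.779 = 0.2563.
Substrate removed = Q·(S₀ − S) = 6760 m³/d × (331 − 8.52) g/m³ = 2.18×10^6 g/d = 2180 kg/d.
Net sludge production P_X = 0.2563 × 2180 = 558.7 kg VSS/d.
R_O = Q·(S₀ − S) − 1.42·P_X = 2180 − 1.42 × 558.7 = 1387 kg O₂/d.

R_O ≈ 1390 kg O₂/d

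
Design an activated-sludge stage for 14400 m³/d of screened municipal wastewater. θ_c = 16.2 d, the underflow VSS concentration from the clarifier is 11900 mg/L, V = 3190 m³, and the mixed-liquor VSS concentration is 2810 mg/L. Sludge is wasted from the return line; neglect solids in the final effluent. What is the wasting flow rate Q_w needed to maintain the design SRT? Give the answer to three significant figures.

Wasting from the return line (neglecting effluent solids): Q_w = V·X / (θ_c·X_r) = 3190 × 2810 / (16.2 × 11900) = 46.50 m³/d.

Q_w ≈ 46.5 m³/d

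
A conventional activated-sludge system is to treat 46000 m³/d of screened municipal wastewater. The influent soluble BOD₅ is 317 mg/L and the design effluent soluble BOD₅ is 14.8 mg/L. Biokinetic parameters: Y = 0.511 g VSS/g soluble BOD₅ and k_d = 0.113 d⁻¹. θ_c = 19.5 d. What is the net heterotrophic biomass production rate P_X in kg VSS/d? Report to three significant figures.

The observed yield is Y_obs = Y/(1 + k_d·θ_c) = 0.511 / (1 + 0.113 × 19.5) = 0.511 / 3.204 = 0.1595 g VSS per g soluble BOD₅ removed.
Q·(S₀ − S) = 46000 × (317 − 14.8) × 10⁻³ = 13901 kg/d removed.
Biomass produced: P_X = Y_obs·Q·ΔS = 0.1595 × 13901 ≈ 2217 kg VSS/d.

P_X ≈ 2220 kg VSS/d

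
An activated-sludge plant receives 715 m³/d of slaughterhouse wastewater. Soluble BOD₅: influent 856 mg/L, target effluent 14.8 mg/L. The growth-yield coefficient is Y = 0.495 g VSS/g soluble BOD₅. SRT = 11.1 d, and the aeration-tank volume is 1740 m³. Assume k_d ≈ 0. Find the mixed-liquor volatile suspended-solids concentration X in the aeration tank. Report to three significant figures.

X ≈ 1900 mg/L

X = Y·Q·ΔS·θ_c / V = 0.495 × 715 × (856 − 14.8) × 11.1 / 1740 = 1899 mg/L.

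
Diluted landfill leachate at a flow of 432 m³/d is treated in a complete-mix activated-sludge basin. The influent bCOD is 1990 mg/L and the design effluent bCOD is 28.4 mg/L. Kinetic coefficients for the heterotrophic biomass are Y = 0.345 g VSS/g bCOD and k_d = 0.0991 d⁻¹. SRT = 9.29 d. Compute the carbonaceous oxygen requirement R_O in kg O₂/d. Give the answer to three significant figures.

The observed yield is Y_obs = Y/(1 + k_d·θ_c) = 0.345 / (1 + 0.0991 × 9.29) = 0.345 / 1.921 = 0.1796 g VSS per g bCOD removed.
ΔS = 1990 − 28.4 = 1962 mg/L, so the substrate removal rate is 432 × 1962/1000 = 847.4 kg bCOD/d.
Biomass synthesised: P_X = Y_obs × 847.4 = 152.2 kg VSS/d.
R_O = Q·(S₀ − S) − 1.42·P_X = 847.4 − 1.42 × 152.2 = 631.3 kg O₂/d.

R_O ≈ 631 kg O₂/d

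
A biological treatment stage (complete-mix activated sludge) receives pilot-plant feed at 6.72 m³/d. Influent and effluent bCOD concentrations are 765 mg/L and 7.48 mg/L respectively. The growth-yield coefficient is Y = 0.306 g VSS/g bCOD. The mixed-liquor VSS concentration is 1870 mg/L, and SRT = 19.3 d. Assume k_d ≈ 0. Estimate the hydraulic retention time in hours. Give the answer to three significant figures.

Biomass mass balance (decay neglected): V·X = Y·Q·(S₀ − S)·θ_c, so V = 0.306 × 6.72 × (765 − 7.48) × 19.3 / 1870 = 16.08 m³.
HRT = V/Q = 16.08 m³ / 6.72 m³·d⁻¹ = 2.392 d × 24 = 57.42 h.

τ ≈ 57.4 h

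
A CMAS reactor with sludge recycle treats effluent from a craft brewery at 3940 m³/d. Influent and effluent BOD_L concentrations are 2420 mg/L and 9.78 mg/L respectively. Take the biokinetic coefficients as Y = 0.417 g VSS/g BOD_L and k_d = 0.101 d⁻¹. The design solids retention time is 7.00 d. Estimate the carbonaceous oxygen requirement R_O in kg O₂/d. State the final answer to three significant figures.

Correct the yield for decay: Y_obs = Y/(1 + k_d θ_c) = 0.417 / (1 + 0.101 × 7.00) = 0.417 / 1.707 = 0.2443.
Substrate removed = Q·(S₀ − S) = 3940 m³/d × (2420 − 9.78) g/m³ = 9.5×10^6 g/d = 9496 kg/d.
P_X = Y_obs·Q·(S₀ − S) = 0.2443 × 9496 = 2320 kg VSS/d.
Carbonaceous O₂ demand = substrate oxidised − cell-mass equivalent = 9496 − 1.42 × 2320 = 6202 kg O₂/d.

R_O ≈ 6200 kg O₂/d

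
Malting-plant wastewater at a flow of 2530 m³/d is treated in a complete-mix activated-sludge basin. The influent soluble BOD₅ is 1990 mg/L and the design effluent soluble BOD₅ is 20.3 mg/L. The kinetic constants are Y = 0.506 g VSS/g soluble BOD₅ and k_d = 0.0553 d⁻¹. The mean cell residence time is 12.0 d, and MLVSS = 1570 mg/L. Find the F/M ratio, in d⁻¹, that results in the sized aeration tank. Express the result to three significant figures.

F/M ≈ 0.277 d⁻¹

Steady-state biomass mass balance: V·X·(1 + k_d·θ_c) = Y·Q·(S₀ − S)·θ_c, so V = 0.506 × 2530 × (1990 − 20.3) × 12.0 / [1570 × (1 + 0.0553 × 12.0)] = 3.03×10^7 / 2612 = 11585 m³.
F/M = applied load / biomass = Q·S₀/(V·X) = 2530 × 1990 / (11585 × 1570) = 0.2768 d⁻¹.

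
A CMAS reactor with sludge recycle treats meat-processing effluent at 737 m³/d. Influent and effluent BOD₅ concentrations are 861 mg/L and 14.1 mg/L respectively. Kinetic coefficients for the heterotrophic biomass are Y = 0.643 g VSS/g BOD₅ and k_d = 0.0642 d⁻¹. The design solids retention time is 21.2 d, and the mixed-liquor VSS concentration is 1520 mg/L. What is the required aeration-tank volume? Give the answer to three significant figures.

V ≈ 2370 m³

From the SRT design equation V = Y Q (S₀−S) θ_c / [X (1 + k_d θ_c)] = 0.643 × 737 × (861 − 14.1) × 21.2 / [1520 × (1 + 0.0642 × 21.2)] = 8.51×10^6 / 3589 = 2371 m³.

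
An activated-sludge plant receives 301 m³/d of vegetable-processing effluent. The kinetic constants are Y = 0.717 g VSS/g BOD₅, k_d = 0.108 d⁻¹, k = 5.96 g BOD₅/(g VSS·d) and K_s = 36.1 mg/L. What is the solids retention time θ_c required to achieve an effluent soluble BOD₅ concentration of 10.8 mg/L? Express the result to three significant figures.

θ_c ≈ 1.14 d

At the target effluent, Y k S/(K_s+S) = 0.717×5.96×10.8/46.90 = 0.9840 d⁻¹.
Then 1/θ_c = μ − k_d = 0.9840 − 0.108 = 0.8760 d⁻¹, giving θ_c = 1.141 d.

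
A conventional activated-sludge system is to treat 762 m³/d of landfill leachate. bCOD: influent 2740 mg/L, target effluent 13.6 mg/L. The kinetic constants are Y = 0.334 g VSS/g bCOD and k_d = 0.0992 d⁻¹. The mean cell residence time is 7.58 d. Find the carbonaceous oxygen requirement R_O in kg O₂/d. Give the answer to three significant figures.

R_O ≈ 1520 kg O₂/d

Y_obs = Y / (1 + k_d θ_c) = 0.334 / (1 + 0.0992 × 7.58) = 0.334 / 1.752 = 0.1906.
Substrate removed = Q·(S₀ − S) = 762 m³/d × (2740 − 13.6) g/m³ = 2.08×10^6 g/d = 2078 kg/d.
Net sludge production P_X = 0.1906 × 2078 = 396.1 kg VSS/d.
R_O = Q·(S₀ − S) − 1.42·P_X = 2078 − 1.42 × 396.1 = 1515 kg O₂/d.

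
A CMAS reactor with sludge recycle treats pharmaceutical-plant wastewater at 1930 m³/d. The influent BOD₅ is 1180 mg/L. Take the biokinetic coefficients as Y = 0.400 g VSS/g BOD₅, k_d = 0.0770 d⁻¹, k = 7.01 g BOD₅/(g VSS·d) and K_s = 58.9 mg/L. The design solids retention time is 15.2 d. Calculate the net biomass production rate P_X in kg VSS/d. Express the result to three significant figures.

Effluent substrate depends only on kinetics and SRT: S = K_s(1 + k_d θ_c) / [θ_c(Yk − k_d) − 1] = 58.9 × (1 + 0.0770 × 15.2) / [15.2 × (0.400 × 7.01 − 0.0770) − 1] = 127.8 / 40.45 = 3.160 mg/L.
Correct the yield for decay: Y_obs = Y/(1 + k_d θ_c) = 0.400 / (1 + 0.0770 × 15.2) = 0.400 / 2.170 = 0.1843.
Q·(S₀ − S) = 1930 × (1180 − 3.16) × 10⁻³ = 2271 kg/d removed.
Net biomass production P_X = Y_obs × Q·(S₀ − S) = 0.1843 × 2271 = 418.6 kg VSS/d.

P_X ≈ 419 kg VSS/d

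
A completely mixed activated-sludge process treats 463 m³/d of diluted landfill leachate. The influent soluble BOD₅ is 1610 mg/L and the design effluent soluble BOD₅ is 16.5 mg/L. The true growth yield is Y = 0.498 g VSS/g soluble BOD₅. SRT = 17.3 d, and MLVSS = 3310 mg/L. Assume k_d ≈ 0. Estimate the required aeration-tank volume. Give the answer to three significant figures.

V·X = Y·Q·ΔS·θ_c gives V = 0.498 × 463 × (1610 − 16.5) × 17.3 / 3310 = 1920 m³.

V ≈ 1920 m³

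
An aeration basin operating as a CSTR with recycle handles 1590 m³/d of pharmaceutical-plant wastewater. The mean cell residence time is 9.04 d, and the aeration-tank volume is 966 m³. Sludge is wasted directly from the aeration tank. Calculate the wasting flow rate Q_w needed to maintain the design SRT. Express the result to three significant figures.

With mixed-liquor wasting, θ_c = V/Q_w, so Q_w = V/θ_c = 966.0/9.04 = 106.9 m³/d.

Q_w ≈ 107 m³/d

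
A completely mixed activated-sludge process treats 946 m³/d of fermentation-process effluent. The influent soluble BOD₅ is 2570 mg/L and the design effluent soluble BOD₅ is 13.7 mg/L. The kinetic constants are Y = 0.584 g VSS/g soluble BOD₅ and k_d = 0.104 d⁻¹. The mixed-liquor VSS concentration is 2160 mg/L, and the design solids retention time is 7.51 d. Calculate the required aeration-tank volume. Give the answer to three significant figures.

V ≈ 2760 m³

From the SRT design equation V = Y Q (S₀−S) θ_c / [X (1 + k_d θ_c)] = 0.584 × 946 × (2570 − 13.7) × 7.51 / [2160 × (1 + 0.104 × 7.51)] = 1.06×10^7 / 3847 = 2757 m³.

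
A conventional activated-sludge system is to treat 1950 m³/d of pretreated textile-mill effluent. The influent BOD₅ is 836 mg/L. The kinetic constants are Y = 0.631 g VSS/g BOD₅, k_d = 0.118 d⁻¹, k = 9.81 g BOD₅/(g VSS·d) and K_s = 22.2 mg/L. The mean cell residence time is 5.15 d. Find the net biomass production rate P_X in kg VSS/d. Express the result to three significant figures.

P_X ≈ 639 kg VSS/d

For a completely mixed reactor with recycle the Lawrence–McCarty relation gives S = K_s·(1 + k_d·θ_c) / [θ_c·(Y·k − k_d) − 1] = 22.2 × (1 + 0.118 × 5.15) / [5.15 × (0.631 × 9.81 − 0.118) − 1] = 35.69 / 30.27 = 1.179 mg/L.
Y_obs = Y / (1 + k_d θ_c) = 0.631 / (1 + 0.118 × 5.15) = 0.631 / 1.608 = 0.3925.
Substrate removed = Q·(S₀ − S) = 1950 m³/d × (836 − 1.18) g/m³ = 1.63×10^6 g/d = 1628 kg/d.
So the net sludge growth is P_X = 0.3925 × 1628 = 638.9 kg VSS/d.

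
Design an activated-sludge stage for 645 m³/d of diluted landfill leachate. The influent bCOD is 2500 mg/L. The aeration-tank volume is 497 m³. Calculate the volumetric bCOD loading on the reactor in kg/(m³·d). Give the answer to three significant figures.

L_v ≈ 3.24 kg bCOD/(m³·d)

Applied bCOD load per unit volume = Q·S₀/V = (645 × 2500/1000)/497.0 = 3.244 kg bCOD·m⁻³·d⁻¹.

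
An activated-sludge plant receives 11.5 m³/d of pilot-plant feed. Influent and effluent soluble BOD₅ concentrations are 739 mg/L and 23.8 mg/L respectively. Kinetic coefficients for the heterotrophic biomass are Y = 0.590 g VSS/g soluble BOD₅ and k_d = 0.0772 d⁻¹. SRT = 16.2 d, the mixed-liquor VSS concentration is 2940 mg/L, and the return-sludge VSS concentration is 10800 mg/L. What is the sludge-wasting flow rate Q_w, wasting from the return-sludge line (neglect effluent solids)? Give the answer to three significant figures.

Q_w ≈ 0.200 m³/d

Steady-state biomass mass balance: V·X·(1 + k_d·θ_c) = Y·Q·(S₀ − S)·θ_c, so V = 0.590 × 11.5 × (739 − 23.8) × 16.2 / [2940 × (1 + 0.0772 × 16.2)] = 7.86×10^4 / 6617 = 11.88 m³.
Q_w = (V·X)/(θ_c X_r) = 11.88 × 2940 / (16.2 × 10800) = 0.1996 m³/d.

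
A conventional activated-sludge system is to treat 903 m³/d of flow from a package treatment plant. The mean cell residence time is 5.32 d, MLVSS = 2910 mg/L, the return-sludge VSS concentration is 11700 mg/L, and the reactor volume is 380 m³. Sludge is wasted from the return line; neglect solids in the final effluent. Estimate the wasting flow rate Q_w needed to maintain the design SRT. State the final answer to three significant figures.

Q_w ≈ 17.8 m³/d

θ_c = V·X/(Q_w·X_r) when wasting from the recycle, so Q_w = V·X/(θ_c·X_r) = 380.0 × 2910 / (5.32 × 11700) = 17.77 m³/d.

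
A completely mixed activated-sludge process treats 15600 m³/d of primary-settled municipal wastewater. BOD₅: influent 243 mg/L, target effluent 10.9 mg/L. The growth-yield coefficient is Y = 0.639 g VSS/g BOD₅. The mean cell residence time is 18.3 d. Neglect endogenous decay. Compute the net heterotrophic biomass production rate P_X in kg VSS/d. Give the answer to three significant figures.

P_X ≈ 2310 kg VSS/d

Since k_d ≈ 0, Y_obs = Y = 0.639 g VSS/g BOD₅.
Substrate removed = Q·(S₀ − S) = 15600 m³/d × (243 − 10.9) g/m³ = 3.62×10^6 g/d = 3621 kg/d.
P_X = Y_obs · Q(S₀ − S) = 0.6390 × 3621 = 2314 kg VSS/d.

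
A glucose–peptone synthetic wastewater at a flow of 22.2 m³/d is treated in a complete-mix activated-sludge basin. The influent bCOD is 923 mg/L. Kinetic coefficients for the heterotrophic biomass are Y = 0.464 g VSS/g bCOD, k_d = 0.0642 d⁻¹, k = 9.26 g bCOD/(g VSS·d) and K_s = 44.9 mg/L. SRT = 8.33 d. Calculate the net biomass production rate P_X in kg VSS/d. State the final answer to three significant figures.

P_X ≈ 6.18 kg VSS/d

Effluent substrate depends only on kinetics and SRT: S = K_s(1 + k_d θ_c) / [θ_c(Yk − k_d) − 1] = 44.9 × (1 + 0.0642 × 8.33) / [8.33 × (0.464 × 9.26 − 0.0642) − 1] = 68.91 / 34.26 = 2.012 mg/L.
Y_obs = Y / (1 + k_d θ_c) = 0.464 / (1 + 0.0642 × 8.33) = 0.464 / 1.535 = 0.3023.
Q·(S₀ − S) = 22.2 × (923 − 2.01) × 10⁻³ = 20.45 kg/d removed.
Biomass produced: P_X = Y_obs·Q·ΔS = 0.3023 × 20.45 ≈ 6.181 kg VSS/d.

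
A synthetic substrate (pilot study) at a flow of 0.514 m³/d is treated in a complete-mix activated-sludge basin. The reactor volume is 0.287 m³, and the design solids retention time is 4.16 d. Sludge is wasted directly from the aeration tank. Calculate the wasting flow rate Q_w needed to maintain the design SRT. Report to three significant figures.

Wasting from the aeration tank: Q_w = V / θ_c = 0.2870 / 4.16 = 0.06899 m³/d.

Q_w ≈ 0.0690 m³/d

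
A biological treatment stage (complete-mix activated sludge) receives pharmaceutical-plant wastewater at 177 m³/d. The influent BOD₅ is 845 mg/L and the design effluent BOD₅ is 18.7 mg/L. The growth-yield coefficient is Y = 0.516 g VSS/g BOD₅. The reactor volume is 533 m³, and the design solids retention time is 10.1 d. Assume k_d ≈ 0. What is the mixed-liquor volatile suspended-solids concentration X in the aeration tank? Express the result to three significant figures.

X ≈ 1430 mg/L

X = Y·Q·ΔS·θ_c / V = 0.516 × 177 × (845 − 18.7) × 10.1 / 533 = 1430 mg/L.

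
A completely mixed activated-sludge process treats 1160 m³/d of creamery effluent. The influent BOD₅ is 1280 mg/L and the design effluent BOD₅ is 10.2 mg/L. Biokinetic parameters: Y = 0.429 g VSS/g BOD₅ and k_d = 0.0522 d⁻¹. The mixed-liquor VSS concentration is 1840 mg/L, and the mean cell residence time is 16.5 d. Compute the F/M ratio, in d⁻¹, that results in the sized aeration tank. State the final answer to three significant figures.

Steady-state biomass mass balance: V·X·(1 + k_d·θ_c) = Y·Q·(S₀ − S)·θ_c, so V = 0.429 × 1160 × (1280 − 10.2) × 16.5 / [1840 × (1 + 0.0522 × 16.5)] = 1.04×10^7 / 3425 = 3044 m³.
Food-to-microorganism ratio F/M = Q S₀ / (V X) = 1160 × 1280 / (3044 × 1840) = 0.2651 d⁻¹.

F/M ≈ 0.265 d⁻¹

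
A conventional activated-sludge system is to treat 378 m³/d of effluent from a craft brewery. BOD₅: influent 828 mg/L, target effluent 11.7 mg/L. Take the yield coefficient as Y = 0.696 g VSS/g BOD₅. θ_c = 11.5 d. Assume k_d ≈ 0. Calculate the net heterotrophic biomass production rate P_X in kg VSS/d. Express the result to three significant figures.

With endogenous decay neglected, the observed yield equals the true yield: Y_obs = Y = 0.696 g VSS/g BOD₅.
Q·(S₀ − S) = 378 × (828 − 11.7) × 10⁻³ = 308.6 kg/d removed.
So the net sludge growth is P_X = 0.6960 × 308.6 = 214.8 kg VSS/d.

P_X ≈ 215 kg VSS/d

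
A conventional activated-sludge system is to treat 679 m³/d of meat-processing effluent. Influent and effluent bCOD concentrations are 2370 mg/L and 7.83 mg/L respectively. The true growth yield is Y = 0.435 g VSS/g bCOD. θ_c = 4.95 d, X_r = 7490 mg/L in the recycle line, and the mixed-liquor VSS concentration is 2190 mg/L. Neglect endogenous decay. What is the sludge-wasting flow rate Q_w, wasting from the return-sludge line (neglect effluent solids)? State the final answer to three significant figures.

Q_w ≈ 93.2 m³/d

With k_d = 0 the design equation reduces to V = Y Q (S₀−S) θ_c / X = 0.435 × 679 × (2370 − 7.83) × 4.95 / 2190 = 1577 m³.
Q_w = (V·X)/(θ_c X_r) = 1577 × 2190 / (4.95 × 7490) = 93.15 m³/d.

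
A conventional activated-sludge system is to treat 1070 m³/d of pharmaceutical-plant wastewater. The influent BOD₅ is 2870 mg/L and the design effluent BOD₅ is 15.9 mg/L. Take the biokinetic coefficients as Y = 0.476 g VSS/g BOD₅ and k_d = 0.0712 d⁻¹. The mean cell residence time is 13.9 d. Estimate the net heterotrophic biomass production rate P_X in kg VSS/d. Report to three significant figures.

P_X ≈ 731 kg VSS/d

Correct the yield for decay: Y_obs = Y/(1 + k_d θ_c) = 0.476 / (1 + 0.0712 × 13.9) = 0.476 / 1.990 = 0.2392.
ΔS = 2870 − 15.9 = 2854 mg/L, so the substrate removal rate is 1070 × 2854/1000 = 3054 kg BOD₅/d.
Biomass produced: P_X = Y_obs·Q·ΔS = 0.2392 × 3054 ≈ 730.6 kg VSS/d.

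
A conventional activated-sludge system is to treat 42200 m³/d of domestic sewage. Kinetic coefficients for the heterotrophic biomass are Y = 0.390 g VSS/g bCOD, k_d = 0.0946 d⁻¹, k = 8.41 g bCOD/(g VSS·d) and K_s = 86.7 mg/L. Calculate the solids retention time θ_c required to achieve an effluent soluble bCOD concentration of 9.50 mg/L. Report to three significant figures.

From 1/θ_c = Y·k·S/(K_s + S) − k_d: Y·k·S/(K_s+S) = 0.390 × 8.41 × 9.50 / (86.7 + 9.50) = 0.3239 d⁻¹.
θ_c = 1/(μ − k_d) = 1/(0.3239 − 0.0946) = 1/0.2293 = 4.361 d.

θ_c ≈ 4.36 d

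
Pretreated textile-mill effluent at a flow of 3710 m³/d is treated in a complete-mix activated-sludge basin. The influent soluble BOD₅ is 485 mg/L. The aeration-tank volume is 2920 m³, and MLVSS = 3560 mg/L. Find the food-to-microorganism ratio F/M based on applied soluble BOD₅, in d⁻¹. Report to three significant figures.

F/M ≈ 0.173 d⁻¹

F/M = applied load / biomass = Q·S₀/(V·X) = 3710 × 485 / (2920 × 3560) = 0.1731 d⁻¹.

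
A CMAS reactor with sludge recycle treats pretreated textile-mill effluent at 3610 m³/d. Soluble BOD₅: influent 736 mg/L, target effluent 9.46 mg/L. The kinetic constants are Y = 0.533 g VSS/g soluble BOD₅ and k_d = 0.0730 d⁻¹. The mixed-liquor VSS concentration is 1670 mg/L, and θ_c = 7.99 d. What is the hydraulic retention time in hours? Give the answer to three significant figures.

τ ≈ 28.1 h

From the SRT design equation V = Y Q (S₀−S) θ_c / [X (1 + k_d θ_c)] = 0.533 × 3610 × (736 − 9.46) × 7.99 / [1670 × (1 + 0.0730 × 7.99)] = 1.12×10^7 / 2644 = 4224 m³.
HRT = V/Q = 4224 m³ / 3610 m³·d⁻¹ = 1.170 d × 24 = 28.08 h.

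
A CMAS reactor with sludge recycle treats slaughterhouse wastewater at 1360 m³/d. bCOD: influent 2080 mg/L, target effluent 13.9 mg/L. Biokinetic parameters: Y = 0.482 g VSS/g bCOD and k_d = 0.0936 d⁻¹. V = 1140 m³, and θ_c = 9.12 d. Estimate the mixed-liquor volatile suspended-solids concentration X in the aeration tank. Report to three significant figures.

From V·X·(1 + k_d·θ_c) = Y·Q·(S₀ − S)·θ_c: X = 0.482 × 1360 × (2080 − 13.9) × 9.12 / [1140 × (1 + 0.0936 × 9.12)] = 5845 mg/L.

X ≈ 5850 mg/L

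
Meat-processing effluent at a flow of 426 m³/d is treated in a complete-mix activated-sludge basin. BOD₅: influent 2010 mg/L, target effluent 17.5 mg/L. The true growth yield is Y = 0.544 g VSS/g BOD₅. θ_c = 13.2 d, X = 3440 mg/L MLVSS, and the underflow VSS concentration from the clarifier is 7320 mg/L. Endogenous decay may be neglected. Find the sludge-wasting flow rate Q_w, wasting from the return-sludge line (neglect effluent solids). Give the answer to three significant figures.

Biomass mass balance (decay neglected): V·X = Y·Q·(S₀ − S)·θ_c, so V = 0.544 × 426 × (2010 − 17.5) × 13.2 / 3440 = 1772 m³.
Q_w = (V·X)/(θ_c X_r) = 1772 × 3440 / (13.2 × 7320) = 63.08 m³/d.

Q_w ≈ 63.1 m³/d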